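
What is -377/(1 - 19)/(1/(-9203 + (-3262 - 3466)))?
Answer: -6005987/18 ≈ -3.3367e+5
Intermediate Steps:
-377/(1 - 19)/(1/(-9203 + (-3262 - 3466))) = -377/(-18)/(1/(-9203 - 6728)) = -377*(-1/18)/(1/(-15931)) = -(-377)/(18*(-1/15931)) = -(-377)*(-15931)/18 = -1*6005987/18 = -6005987/18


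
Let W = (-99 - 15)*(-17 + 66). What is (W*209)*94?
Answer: -109742556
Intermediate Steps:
W = -5586 (W = -114*49 = -5586)
(W*209)*94 = -5586*209*94 = -1167474*94 = -109742556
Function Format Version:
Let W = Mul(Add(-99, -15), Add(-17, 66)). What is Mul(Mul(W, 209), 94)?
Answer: -109742556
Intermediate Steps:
W = -5586 (W = Mul(-114, 49) = -5586)
Mul(Mul(W, 209), 94) = Mul(Mul(-5586, 209), 94) = Mul(-1167474, 94) = -109742556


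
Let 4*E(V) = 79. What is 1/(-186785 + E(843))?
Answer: -4/747061 ≈ -5.3543e-6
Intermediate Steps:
E(V) = 79/4 (E(V) = (¼)*79 = 79/4)
1/(-186785 + E(843)) = 1/(-186785 + 79/4) = 1/(-747061/4) = -4/747061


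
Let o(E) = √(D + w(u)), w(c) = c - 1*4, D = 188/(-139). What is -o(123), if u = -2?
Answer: -I*√142058/139 ≈ -2.7116*I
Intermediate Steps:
D = -188/139 (D = 188*(-1/139) = -188/139 ≈ -1.3525)
w(c) = -4 + c (w(c) = c - 4 = -4 + c)
o(E) = I*√142058/139 (o(E) = √(-188/139 + (-4 - 2)) = √(-188/139 - 6) = √(-1022/139) = I*√142058/139)
-o(123) = -I*√142058/139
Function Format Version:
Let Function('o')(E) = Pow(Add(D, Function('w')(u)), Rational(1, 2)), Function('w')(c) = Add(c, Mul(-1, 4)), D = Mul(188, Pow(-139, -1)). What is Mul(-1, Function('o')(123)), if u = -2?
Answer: Mul(Rational(-1, 139), I, Pow(142058, Rational(1, 2))) ≈ Mul(-2.7116, I)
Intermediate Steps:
D = Rational(-188, 139) (D = Mul(188, Rational(-1, 139)) = Rational(-188, 139) ≈ -1.3525)
Function('w')(c) = Add(-4, c) (Function('w')(c) = Add(c, -4) = Add(-4, c))
Function('o')(E) = Mul(Rational(1, 139), I, Pow(142058, Rational(1, 2))) (Function('o')(E) = Pow(Add(Rational(-188, 139), Add(-4, -2)), Rational(1, 2)) = Pow(Add(Rational(-188, 139), -6), Rational(1, 2)) = Pow(Rational(-1022, 139), Rational(1, 2)) = Mul(Rational(1, 139), I, Pow(142058, Rational(1, 2))))
Mul(-1, Function('o')(123)) = Mul(-1, Mul(Rational(1, 139), I, Pow(142058, Rational(1, 2)))) = Mul(Rational(-1, 139), I, Pow(142058, Rational(1, 2)))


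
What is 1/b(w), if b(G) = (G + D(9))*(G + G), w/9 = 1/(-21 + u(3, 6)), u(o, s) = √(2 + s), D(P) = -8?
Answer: 25595/184902 - 3842*√2/277353 ≈ 0.11883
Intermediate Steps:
w = 9/(-21 + 2*√2) (w = 9/(-21 + √(2 + 6)) = 9/(-21 + √8) = 9/(-21 + 2*√2) ≈ -0.49528)
b(G) = 2*G*(-8 + G) (b(G) = (G - 8)*(G + G) = (-8 + G)*(2*G) = 2*G*(-8 + G))
1/b(w) = 1/(2*(-189/433 - 18*√2/433)*(-8 + (-189/433 - 18*√2/433))) = 1/(2*(-189/433 - 18*√2/433)*(-3653/433 - 18*√2/433)) = 1/(2*(-3653/433 - 18*√2/433)*(-189/433 - 18*√2/433))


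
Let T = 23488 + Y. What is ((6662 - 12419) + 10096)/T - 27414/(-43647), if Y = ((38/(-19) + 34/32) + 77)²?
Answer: 84641123762/109030453333 ≈ 0.77631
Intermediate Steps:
Y = 1481089/256 (Y = ((38*(-1/19) + 34*(1/32)) + 77)² = ((-2 + 17/16) + 77)² = (-15/16 + 77)² = (1217/16)² = 1481089/256 ≈ 5785.5)
T = 7494017/256 (T = 23488 + 1481089/256 = 7494017/256 ≈ 29274.)
((6662 - 12419) + 10096)/T - 27414/(-43647) = ((6662 - 12419) + 10096)/(7494017/256) - 27414/(-43647) = (-5757 + 10096)*(256/7494017) - 27414*(-1/43647) = 4339*(256/7494017) + 9138/14549 = 1110784/7494017 + 9138/14549 = 84641123762/109030453333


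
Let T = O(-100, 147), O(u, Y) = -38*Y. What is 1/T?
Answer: -1/5586 ≈ -0.00017902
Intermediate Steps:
T = -5586 (T = -38*147 = -5586)
1/T = 1/(-5586) = -1/5586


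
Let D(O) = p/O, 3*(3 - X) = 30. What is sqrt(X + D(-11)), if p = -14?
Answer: 3*I*sqrt(77)/11 ≈ 2.3932*I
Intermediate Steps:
X = -7 (X = 3 - 1/3*30 = 3 - 10 = -7)
D(O) = -14/O
sqrt(X + D(-11)) = sqrt(-7 - 14/(-11)) = sqrt(-7 - 14*(-1/11)) = sqrt(-7 + 14/11) = sqrt(-63/11) = 3*I*sqrt(77)/11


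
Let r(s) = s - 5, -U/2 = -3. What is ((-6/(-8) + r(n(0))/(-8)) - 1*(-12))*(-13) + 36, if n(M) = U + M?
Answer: -1025/8 ≈ -128.13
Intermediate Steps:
U = 6 (U = -2*(-3) = 6)
n(M) = 6 + M
r(s) = -5 + s
((-6/(-8) + r(n(0))/(-8)) - 1*(-12))*(-13) + 36 = ((-6/(-8) + (-5 + (6 + 0))/(-8)) - 1*(-12))*(-13) + 36 = ((-6*(-⅛) + (-5 + 6)*(-⅛)) + 12)*(-13) + 36 = ((¾ + 1*(-⅛)) + 12)*(-13) + 36 = ((¾ - ⅛) + 12)*(-13) + 36 = (5/8 + 12)*(-13) + 36 = (101/8)*(-13) + 36 = -1313/8 + 36 = -1025/8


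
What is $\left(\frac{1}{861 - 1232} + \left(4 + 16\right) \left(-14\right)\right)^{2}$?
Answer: $\frac{10791262161}{137641} \approx 78402.0$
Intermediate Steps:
$\left(\frac{1}{861 - 1232} + \left(4 + 16\right) \left(-14\right)\right)^{2} = \left(\frac{1}{861 - 1232} + 20 \left(-14\right)\right)^{2} = \left(\frac{1}{-371} - 280\right)^{2} = \left(- \frac{1}{371} - 280\right)^{2} = \left(- \frac{103881}{371}\right)^{2} = \frac{10791262161}{137641}$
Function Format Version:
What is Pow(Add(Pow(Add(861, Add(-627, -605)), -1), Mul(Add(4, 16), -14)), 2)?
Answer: Rational(10791262161, 137641) ≈ 78402.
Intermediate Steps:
Pow(Add(Pow(Add(861, Add(-627, -605)), -1), Mul(Add(4, 16), -14)), 2) = Pow(Add(Pow(Add(861, -1232), -1), Mul(20, -14)), 2) = Pow(Add(Pow(-371, -1), -280), 2) = Pow(Add(Rational(-1, 371), -280), 2) = Pow(Rational(-103881, 371), 2) = Rational(10791262161, 137641)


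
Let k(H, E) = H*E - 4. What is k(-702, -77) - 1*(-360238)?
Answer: 414288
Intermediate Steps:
k(H, E) = -4 + E*H (k(H, E) = E*H - 4 = -4 + E*H)
k(-702, -77) - 1*(-360238) = (-4 - 77*(-702)) - 1*(-360238) = (-4 + 54054) + 360238 = 54050 + 360238 = 414288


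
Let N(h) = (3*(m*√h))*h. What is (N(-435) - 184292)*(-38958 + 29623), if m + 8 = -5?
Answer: 1720365820 - 158368275*I*√435 ≈ 1.7204e+9 - 3.303e+9*I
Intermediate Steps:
m = -13 (m = -8 - 5 = -13)
N(h) = -39*h^(3/2) (N(h) = (3*(-13*√h))*h = (-39*√h)*h = -39*h^(3/2))
(N(-435) - 184292)*(-38958 + 29623) = (-(-16965)*I*√435 - 184292)*(-38958 + 29623) = (-(-16965)*I*√435 - 184292)*(-9335) = (16965*I*√435 - 184292)*(-9335) = (-184292 + 16965*I*√435)*(-9335) = 1720365820 - 158368275*I*√435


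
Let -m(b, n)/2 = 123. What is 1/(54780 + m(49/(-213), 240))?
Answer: 1/54534 ≈ 1.8337e-5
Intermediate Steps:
m(b, n) = -246 (m(b, n) = -2*123 = -246)
1/(54780 + m(49/(-213), 240)) = 1/(54780 - 246) = 1/54534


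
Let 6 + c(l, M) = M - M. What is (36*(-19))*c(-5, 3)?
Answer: 4104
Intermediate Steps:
c(l, M) = -6 (c(l, M) = -6 + (M - M) = -6 + 0 = -6)
(36*(-19))*c(-5, 3) = (36*(-19))*(-6) = -684*(-6) = 4104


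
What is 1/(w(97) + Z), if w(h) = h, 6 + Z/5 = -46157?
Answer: -1/230718 ≈ -4.3343e-6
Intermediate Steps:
Z = -230815 (Z = -30 + 5*(-46157) = -30 - 230785 = -230815)
1/(w(97) + Z) = 1/(97 - 230815) = 1/(-230718) = -1/230718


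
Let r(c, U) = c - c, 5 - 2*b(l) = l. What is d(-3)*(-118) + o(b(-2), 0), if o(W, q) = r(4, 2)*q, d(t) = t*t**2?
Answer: 3186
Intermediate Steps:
d(t) = t**3
b(l) = 5/2 - l/2
r(c, U) = 0
o(W, q) = 0 (o(W, q) = 0*q = 0)
d(-3)*(-118) + o(b(-2), 0) = (-3)**3*(-118) + 0 = -27*(-118) + 0 = 3186 + 0 = 3186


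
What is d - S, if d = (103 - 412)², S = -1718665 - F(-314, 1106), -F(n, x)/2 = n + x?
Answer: 1812562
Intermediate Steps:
F(n, x) = -2*n - 2*x (F(n, x) = -2*(n + x) = -2*n - 2*x)
S = -1717081 (S = -1718665 - (-2*(-314) - 2*1106) = -1718665 - (628 - 2212) = -1718665 - 1*(-1584) = -1718665 + 1584 = -1717081)
d = 95481 (d = (-309)² = 95481)
d - S = 95481 - 1*(-1717081) = 95481 + 1717081 = 1812562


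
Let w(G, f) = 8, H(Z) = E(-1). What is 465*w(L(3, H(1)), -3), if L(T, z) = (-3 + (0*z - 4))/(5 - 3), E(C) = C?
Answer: 3720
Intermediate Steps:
H(Z) = -1
L(T, z) = -7/2 (L(T, z) = (-3 + (0 - 4))/2 = (-3 - 4)*(1/2) = -7*1/2 = -7/2)
465*w(L(3, H(1)), -3) = 465*8 = 3720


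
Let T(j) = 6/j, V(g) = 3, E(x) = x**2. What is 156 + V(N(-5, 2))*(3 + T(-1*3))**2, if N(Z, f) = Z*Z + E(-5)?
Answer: 159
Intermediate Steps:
N(Z, f) = 25 + Z**2 (N(Z, f) = Z*Z + (-5)**2 = Z**2 + 25 = 25 + Z**2)
156 + V(N(-5, 2))*(3 + T(-1*3))**2 = 156 + 3*(3 + 6/((-1*3)))**2 = 156 + 3*(3 + 6/(-3))**2 = 156 + 3*(3 + 6*(-1/3))**2 = 156 + 3*(3 - 2)**2 = 156 + 3*1**2 = 156 + 3*1 = 156 + 3 = 159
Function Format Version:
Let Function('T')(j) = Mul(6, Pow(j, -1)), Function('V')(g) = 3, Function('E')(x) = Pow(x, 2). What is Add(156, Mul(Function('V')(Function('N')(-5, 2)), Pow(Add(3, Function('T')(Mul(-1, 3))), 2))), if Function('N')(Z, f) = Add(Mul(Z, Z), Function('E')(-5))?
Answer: 159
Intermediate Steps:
Function('N')(Z, f) = Add(25, Pow(Z, 2)) (Function('N')(Z, f) = Add(Mul(Z, Z), Pow(-5, 2)) = Add(Pow(Z, 2), 25) = Add(25, Pow(Z, 2)))
Add(156, Mul(Function('V')(Function('N')(-5, 2)), Pow(Add(3, Function('T')(Mul(-1, 3))), 2))) = Add(156, Mul(3, Pow(Add(3, Mul(6, Pow(Mul(-1, 3), -1))), 2))) = Add(156, Mul(3, Pow(Add(3, Mul(6, Pow(-3, -1))), 2))) = Add(156, Mul(3, Pow(Add(3, Mul(6, Rational(-1, 3))), 2))) = Add(156, Mul(3, Pow(Add(3, -2), 2))) = Add(156, Mul(3, Pow(1, 2))) = Add(156, Mul(3, 1)) = Add(156, 3) = 159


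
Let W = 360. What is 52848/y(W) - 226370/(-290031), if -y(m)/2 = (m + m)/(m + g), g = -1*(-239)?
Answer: -63756121123/2900310 ≈ -21983.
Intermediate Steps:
g = 239
y(m) = -4*m/(239 + m) (y(m) = -2*(m + m)/(m + 239) = -2*2*m/(239 + m) = -4*m/(239 + m))
52848/y(W) - 226370/(-290031) = 52848/((-4*360/(239 + 360))) - 226370/(-290031) = 52848/((-4*360/599)) - 226370*(-1/290031) = 52848/((-4*360*1/599)) + 226370/290031 = 52848/(-1440/599) + 226370/290031 = 52848*(-599/1440) + 226370/290031 = -219833/10 + 226370/290031 = -63756121123/2900310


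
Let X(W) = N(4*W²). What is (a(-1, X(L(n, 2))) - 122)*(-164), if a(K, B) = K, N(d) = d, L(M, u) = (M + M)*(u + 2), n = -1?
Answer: 20172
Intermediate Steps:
L(M, u) = 2*M*(2 + u) (L(M, u) = (2*M)*(2 + u) = 2*M*(2 + u))
X(W) = 4*W²
(a(-1, X(L(n, 2))) - 122)*(-164) = (-1 - 122)*(-164) = -123*(-164) = 20172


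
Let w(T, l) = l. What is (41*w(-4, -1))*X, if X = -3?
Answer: 123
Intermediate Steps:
(41*w(-4, -1))*X = (41*(-1))*(-3) = -41*(-3) = 123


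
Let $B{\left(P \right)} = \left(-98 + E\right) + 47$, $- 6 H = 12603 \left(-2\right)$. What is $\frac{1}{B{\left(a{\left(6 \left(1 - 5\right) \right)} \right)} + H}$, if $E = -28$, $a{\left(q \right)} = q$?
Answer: $\frac{1}{4122} \approx 0.0002426$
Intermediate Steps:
$H = 4201$ ($H = - \frac{12603 \left(-2\right)}{6} = \left(- \frac{1}{6}\right) \left(-25206\right) = 4201$)
$B{\left(P \right)} = -79$ ($B{\left(P \right)} = \left(-98 - 28\right) + 47 = -126 + 47 = -79$)
$\frac{1}{B{\left(a{\left(6 \left(1 - 5\right) \right)} \right)} + H} = \frac{1}{-79 + 4201} = \frac{1}{4122}$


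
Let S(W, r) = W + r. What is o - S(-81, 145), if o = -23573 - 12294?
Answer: -35931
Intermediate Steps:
o = -35867
o - S(-81, 145) = -35867 - (-81 + 145) = -35867 - 1*64 = -35867 - 64 = -35931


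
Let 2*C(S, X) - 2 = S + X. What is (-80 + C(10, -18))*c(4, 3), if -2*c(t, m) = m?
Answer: 249/2 ≈ 124.50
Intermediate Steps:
C(S, X) = 1 + S/2 + X/2 (C(S, X) = 1 + (S + X)/2 = 1 + (S/2 + X/2) = 1 + S/2 + X/2)
c(t, m) = -m/2
(-80 + C(10, -18))*c(4, 3) = (-80 + (1 + (½)*10 + (½)*(-18)))*(-½*3) = (-80 + (1 + 5 - 9))*(-3/2) = (-80 - 3)*(-3/2) = -83*(-3/2) = 249/2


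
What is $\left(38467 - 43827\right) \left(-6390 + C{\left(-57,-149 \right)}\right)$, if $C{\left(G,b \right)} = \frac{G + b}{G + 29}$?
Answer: $\frac{239476760}{7} \approx 3.4211 \cdot 10^{7}$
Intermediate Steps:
$C{\left(G,b \right)} = \frac{G + b}{29 + G}$
$\left(38467 - 43827\right) \left(-6390 + C{\left(-57,-149 \right)}\right) = \left(38467 - 43827\right) \left(-6390 + \frac{-57 - 149}{29 - 57}\right) = - 5360 \left(-6390 + \frac{1}{-28} \left(-206\right)\right) = - 5360 \left(-6390 - - \frac{103}{14}\right) = - 5360 \left(-6390 + \frac{103}{14}\right) = \left(-5360\right) \left(- \frac{89357}{14}\right) = \frac{239476760}{7}$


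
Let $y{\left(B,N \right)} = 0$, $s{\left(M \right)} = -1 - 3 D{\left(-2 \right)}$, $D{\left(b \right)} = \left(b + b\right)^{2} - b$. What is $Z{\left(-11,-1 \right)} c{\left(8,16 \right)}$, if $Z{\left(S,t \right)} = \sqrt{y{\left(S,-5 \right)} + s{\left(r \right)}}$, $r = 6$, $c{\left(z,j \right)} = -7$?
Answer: $- 7 i \sqrt{55} \approx - 51.913 i$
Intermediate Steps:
$D{\left(b \right)} = - b + 4 b^{2}$ ($D{\left(b \right)} = \left(2 b\right)^{2} - b = 4 b^{2} - b = - b + 4 b^{2}$)
$s{\left(M \right)} = -55$ ($s{\left(M \right)} = -1 - 3 \left(- 2 \left(-1 + 4 \left(-2\right)\right)\right) = -1 - 3 \left(- 2 \left(-1 - 8\right)\right) = -1 - 3 \left(\left(-2\right) \left(-9\right)\right) = -1 - 54 = -55$)
$Z{\left(S,t \right)} = i \sqrt{55}$ ($Z{\left(S,t \right)} = \sqrt{0 - 55} = \sqrt{-55} = i \sqrt{55}$)
$Z{\left(-11,-1 \right)} c{\left(8,16 \right)} = i \sqrt{55} \left(-7\right) = - 7 i \sqrt{55}$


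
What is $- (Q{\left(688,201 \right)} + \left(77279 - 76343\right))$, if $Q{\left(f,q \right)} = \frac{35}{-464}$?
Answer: $- \frac{434269}{464} \approx -935.92$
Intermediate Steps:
$Q{\left(f,q \right)} = - \frac{35}{464}$ ($Q{\left(f,q \right)} = 35 \left(- \frac{1}{464}\right) = - \frac{35}{464}$)
$- (Q{\left(688,201 \right)} + \left(77279 - 76343\right)) = - (- \frac{35}{464} + \left(77279 - 76343\right)) = - (- \frac{35}{464} + 936) = \left(-1\right) \frac{434269}{464} = - \frac{434269}{464}$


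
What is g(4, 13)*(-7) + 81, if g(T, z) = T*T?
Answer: -31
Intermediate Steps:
g(T, z) = T²
g(4, 13)*(-7) + 81 = 4²*(-7) + 81 = 16*(-7) + 81 = -112 + 81 = -31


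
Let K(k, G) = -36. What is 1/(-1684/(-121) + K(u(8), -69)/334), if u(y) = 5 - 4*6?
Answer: 20207/279050 ≈ 0.072414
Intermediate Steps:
u(y) = -19 (u(y) = 5 - 24 = -19)
1/(-1684/(-121) + K(u(8), -69)/334) = 1/(-1684/(-121) - 36/334) = 1/(-1684*(-1/121) - 36*1/334) = 1/(1684/121 - 18/167) = 1/(279050/20207) = 20207/279050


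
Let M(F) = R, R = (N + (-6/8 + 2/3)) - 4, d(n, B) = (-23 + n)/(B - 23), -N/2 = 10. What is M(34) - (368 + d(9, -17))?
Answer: -11773/30 ≈ -392.43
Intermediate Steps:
N = -20 (N = -2*10 = -20)
d(n, B) = (-23 + n)/(-23 + B)
R = -289/12 (R = (-20 + (-6/8 + 2/3)) - 4 = (-20 + (-6*⅛ + 2*(⅓))) - 4 = (-20 + (-¾ + ⅔)) - 4 = (-20 - 1/12) - 4 = -241/12 - 4 = -289/12 ≈ -24.083)
M(F) = -289/12
M(34) - (368 + d(9, -17)) = -289/12 - (368 + (-23 + 9)/(-23 - 17)) = -289/12 - (368 - 14/(-40)) = -289/12 - (368 - 1/40*(-14)) = -289/12 - (368 + 7/20) = -289/12 - 1*7367/20 = -289/12 - 7367/20 = -11773/30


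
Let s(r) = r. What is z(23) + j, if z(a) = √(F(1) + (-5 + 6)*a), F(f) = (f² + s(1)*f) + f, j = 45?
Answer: 45 + √26 ≈ 50.099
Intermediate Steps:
F(f) = f² + 2*f (F(f) = (f² + 1*f) + f = (f² + f) + f = (f + f²) + f = f² + 2*f)
z(a) = √(3 + a) (z(a) = √(1*(2 + 1) + (-5 + 6)*a) = √(1*3 + 1*a) = √(3 + a))
z(23) + j = √(3 + 23) + 45 = √26 + 45 = 45 + √26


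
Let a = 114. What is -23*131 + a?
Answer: -2899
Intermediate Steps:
-23*131 + a = -23*131 + 114 = -3013 + 114 = -2899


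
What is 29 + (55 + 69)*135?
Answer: 16769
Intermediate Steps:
29 + (55 + 69)*135 = 29 + 124*135 = 29 + 16740 = 16769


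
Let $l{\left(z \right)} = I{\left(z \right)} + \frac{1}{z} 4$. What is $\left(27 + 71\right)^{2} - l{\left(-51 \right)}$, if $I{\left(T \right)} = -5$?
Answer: $\frac{490063}{51} \approx 9609.1$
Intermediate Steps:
$l{\left(z \right)} = -5 + \frac{4}{z}$ ($l{\left(z \right)} = -5 + \frac{1}{z} 4 = -5 + \frac{4}{z}$)
$\left(27 + 71\right)^{2} - l{\left(-51 \right)} = \left(27 + 71\right)^{2} - \left(-5 + \frac{4}{-51}\right) = 98^{2} - \left(-5 + 4 \left(- \frac{1}{51}\right)\right) = 9604 - \left(-5 - \frac{4}{51}\right) = 9604 - - \frac{259}{51} = 9604 + \frac{259}{51} = \frac{490063}{51}$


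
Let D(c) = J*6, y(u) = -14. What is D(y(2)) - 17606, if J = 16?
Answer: -17510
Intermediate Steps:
D(c) = 96 (D(c) = 16*6 = 96)
D(y(2)) - 17606 = 96 - 17606 = -17510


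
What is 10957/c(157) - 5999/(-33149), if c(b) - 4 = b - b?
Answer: 363237589/132596 ≈ 2739.4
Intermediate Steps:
c(b) = 4 (c(b) = 4 + (b - b) = 4 + 0 = 4)
10957/c(157) - 5999/(-33149) = 10957/4 - 5999/(-33149) = 10957*(¼) - 5999*(-1/33149) = 10957/4 + 5999/33149 = 363237589/132596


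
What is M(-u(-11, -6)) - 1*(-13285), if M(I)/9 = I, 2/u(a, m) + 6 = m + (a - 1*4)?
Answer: 39857/3 ≈ 13286.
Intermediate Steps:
u(a, m) = 2/(-10 + a + m) (u(a, m) = 2/(-6 + (m + (a - 1*4))) = 2/(-6 + (m + (a - 4))) = 2/(-6 + (m + (-4 + a))) = 2/(-6 + (-4 + a + m)) = 2/(-10 + a + m))
M(I) = 9*I
M(-u(-11, -6)) - 1*(-13285) = 9*(-2/(-10 - 11 - 6)) - 1*(-13285) = 9*(-2/(-27)) + 13285 = 9*(-2*(-1)/27) + 13285 = 9*(-1*(-2/27)) + 13285 = 9*(2/27) + 13285 = 2/3 + 13285 = 39857/3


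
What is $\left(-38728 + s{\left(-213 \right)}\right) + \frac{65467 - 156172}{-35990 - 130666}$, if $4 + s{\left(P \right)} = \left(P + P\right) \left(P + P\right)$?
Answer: $\frac{7929744923}{55552} \approx 1.4274 \cdot 10^{5}$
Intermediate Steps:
$s{\left(P \right)} = -4 + 4 P^{2}$ ($s{\left(P \right)} = -4 + \left(P + P\right) \left(P + P\right) = -4 + 2 P 2 P = -4 + 4 P^{2}$)
$\left(-38728 + s{\left(-213 \right)}\right) + \frac{65467 - 156172}{-35990 - 130666} = \left(-38728 - \left(4 - 4 \left(-213\right)^{2}\right)\right) + \frac{65467 - 156172}{-35990 - 130666} = \left(-38728 + \left(-4 + 4 \cdot 45369\right)\right) - \frac{90705}{-166656} = \left(-38728 + \left(-4 + 181476\right)\right) - - \frac{30235}{55552} = \left(-38728 + 181472\right) + \frac{30235}{55552} = 142744 + \frac{30235}{55552} = \frac{7929744923}{55552}$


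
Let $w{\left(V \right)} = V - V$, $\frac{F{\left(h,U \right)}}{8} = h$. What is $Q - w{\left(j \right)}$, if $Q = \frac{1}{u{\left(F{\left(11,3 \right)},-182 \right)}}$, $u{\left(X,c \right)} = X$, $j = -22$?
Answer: $\frac{1}{88} \approx 0.011364$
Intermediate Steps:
$F{\left(h,U \right)} = 8 h$
$w{\left(V \right)} = 0$
$Q = \frac{1}{88}$ ($Q = \frac{1}{8 \cdot 11} = \frac{1}{88} \approx 0.011364$)
$Q - w{\left(j \right)} = \frac{1}{88} - 0 = \frac{1}{88} + 0 = \frac{1}{88}$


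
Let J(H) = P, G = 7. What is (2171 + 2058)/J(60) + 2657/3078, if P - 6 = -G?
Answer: -13014205/3078 ≈ -4228.1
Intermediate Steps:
P = -1 (P = 6 - 1*7 = 6 - 7 = -1)
J(H) = -1
(2171 + 2058)/J(60) + 2657/3078 = (2171 + 2058)/(-1) + 2657/3078 = 4229*(-1) + 2657*(1/3078) = -4229 + 2657/3078 = -13014205/3078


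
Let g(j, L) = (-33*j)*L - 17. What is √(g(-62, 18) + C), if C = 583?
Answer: √37394 ≈ 193.38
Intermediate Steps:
g(j, L) = -17 - 33*L*j (g(j, L) = -33*L*j - 17 = -17 - 33*L*j)
√(g(-62, 18) + C) = √((-17 - 33*18*(-62)) + 583) = √((-17 + 36828) + 583) = √(36811 + 583) = √37394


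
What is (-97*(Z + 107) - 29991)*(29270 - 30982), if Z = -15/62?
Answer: 2141271160/31 ≈ 6.9073e+7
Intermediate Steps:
Z = -15/62 (Z = -15*1/62 = -15/62 ≈ -0.24194)
(-97*(Z + 107) - 29991)*(29270 - 30982) = (-97*(-15/62 + 107) - 29991)*(29270 - 30982) = (-97*6619/62 - 29991)*(-1712) = (-642043/62 - 29991)*(-1712) = -2501485/62*(-1712) = 2141271160/31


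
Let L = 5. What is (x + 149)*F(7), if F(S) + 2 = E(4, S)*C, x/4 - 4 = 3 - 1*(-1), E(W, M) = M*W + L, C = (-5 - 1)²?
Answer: 214666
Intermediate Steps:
C = 36 (C = (-6)² = 36)
E(W, M) = 5 + M*W (E(W, M) = M*W + 5 = 5 + M*W)
x = 32 (x = 16 + 4*(3 - 1*(-1)) = 16 + 4*(3 + 1) = 16 + 4*4 = 16 + 16 = 32)
F(S) = 178 + 144*S (F(S) = -2 + (5 + S*4)*36 = -2 + (5 + 4*S)*36 = -2 + (180 + 144*S) = 178 + 144*S)
(x + 149)*F(7) = (32 + 149)*(178 + 144*7) = 181*(178 + 1008) = 181*1186 = 214666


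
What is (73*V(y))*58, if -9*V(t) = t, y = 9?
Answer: -4234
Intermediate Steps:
V(t) = -t/9
(73*V(y))*58 = (73*(-⅑*9))*58 = (73*(-1))*58 = -73*58 = -4234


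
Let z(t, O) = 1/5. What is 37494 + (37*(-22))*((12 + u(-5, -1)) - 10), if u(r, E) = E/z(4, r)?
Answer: 39936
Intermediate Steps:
z(t, O) = ⅕ (z(t, O) = 1*(⅕) = ⅕)
u(r, E) = 5*E (u(r, E) = E/(⅕) = E*5 = 5*E)
37494 + (37*(-22))*((12 + u(-5, -1)) - 10) = 37494 + (37*(-22))*((12 + 5*(-1)) - 10) = 37494 - 814*((12 - 5) - 10) = 37494 - 814*(7 - 10) = 37494 - 814*(-3) = 37494 + 2442 = 39936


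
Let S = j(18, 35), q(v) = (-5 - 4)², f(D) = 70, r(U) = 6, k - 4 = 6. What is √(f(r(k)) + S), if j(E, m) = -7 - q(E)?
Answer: 3*I*√2 ≈ 4.2426*I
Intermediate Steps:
k = 10 (k = 4 + 6 = 10)
q(v) = 81 (q(v) = (-9)² = 81)
j(E, m) = -88 (j(E, m) = -7 - 1*81 = -7 - 81 = -88)
S = -88
√(f(r(k)) + S) = √(70 - 88) = √(-18) = 3*I*√2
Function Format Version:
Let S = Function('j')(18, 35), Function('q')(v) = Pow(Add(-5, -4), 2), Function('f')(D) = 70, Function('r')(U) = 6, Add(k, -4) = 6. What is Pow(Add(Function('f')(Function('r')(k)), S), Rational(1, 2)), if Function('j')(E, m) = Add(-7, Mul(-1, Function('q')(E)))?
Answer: Mul(3, I, Pow(2, Rational(1, 2))) ≈ Mul(4.2426, I)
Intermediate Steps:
k = 10 (k = Add(4, 6) = 10)
Function('q')(v) = 81 (Function('q')(v) = Pow(-9, 2) = 81)
Function('j')(E, m) = -88 (Function('j')(E, m) = Add(-7, Mul(-1, 81)) = Add(-7, -81) = -88)
S = -88
Pow(Add(Function('f')(Function('r')(k)), S), Rational(1, 2)) = Pow(Add(70, -88), Rational(1, 2)) = Pow(-18, Rational(1, 2)) = Mul(3, I, Pow(2, Rational(1, 2)))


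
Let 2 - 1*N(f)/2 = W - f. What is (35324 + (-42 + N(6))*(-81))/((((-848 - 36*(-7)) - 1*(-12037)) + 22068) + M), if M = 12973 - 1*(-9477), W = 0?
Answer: 37430/55959 ≈ 0.66888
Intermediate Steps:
N(f) = 4 + 2*f (N(f) = 4 - 2*(0 - f) = 4 - (-2)*f = 4 + 2*f)
M = 22450 (M = 12973 + 9477 = 22450)
(35324 + (-42 + N(6))*(-81))/((((-848 - 36*(-7)) - 1*(-12037)) + 22068) + M) = (35324 + (-42 + (4 + 2*6))*(-81))/((((-848 - 36*(-7)) - 1*(-12037)) + 22068) + 22450) = (35324 + (-42 + (4 + 12))*(-81))/((((-848 + 252) + 12037) + 22068) + 22450) = (35324 + (-42 + 16)*(-81))/(((-596 + 12037) + 22068) + 22450) = (35324 - 26*(-81))/((11441 + 22068) + 22450) = (35324 + 2106)/(33509 + 22450) = 37430/55959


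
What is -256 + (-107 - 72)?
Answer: -435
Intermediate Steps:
-256 + (-107 - 72) = -256 - 179 = -435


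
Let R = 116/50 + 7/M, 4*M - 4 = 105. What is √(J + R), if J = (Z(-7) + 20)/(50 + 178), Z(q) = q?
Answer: √10167207933/62130 ≈ 1.6229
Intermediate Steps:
M = 109/4 (M = 1 + (¼)*105 = 1 + 105/4 = 109/4 ≈ 27.250)
R = 7022/2725 (R = 116/50 + 7/(109/4) = 116*(1/50) + 7*(4/109) = 58/25 + 28/109 = 7022/2725 ≈ 2.5769)
J = 13/228 (J = (-7 + 20)/(50 + 178) = 13/228 ≈ 0.057018)
√(J + R) = √(13/228 + 7022/2725) = √(1636441/621300) = √10167207933/62130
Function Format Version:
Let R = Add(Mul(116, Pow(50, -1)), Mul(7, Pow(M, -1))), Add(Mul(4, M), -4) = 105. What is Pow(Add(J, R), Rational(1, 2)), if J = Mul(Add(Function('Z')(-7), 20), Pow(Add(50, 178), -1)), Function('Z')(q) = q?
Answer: Mul(Rational(1, 62130), Pow(10167207933, Rational(1, 2))) ≈ 1.6229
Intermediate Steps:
M = Rational(109, 4) (M = Add(1, Mul(Rational(1, 4), 105)) = Add(1, Rational(105, 4)) = Rational(109, 4) ≈ 27.250)
R = Rational(7022, 2725) (R = Add(Mul(116, Pow(50, -1)), Mul(7, Pow(Rational(109, 4), -1))) = Add(Mul(116, Rational(1, 50)), Mul(7, Rational(4, 109))) = Add(Rational(58, 25), Rational(28, 109)) = Rational(7022, 2725) ≈ 2.5769)
J = Rational(13, 228) (J = Mul(Add(-7, 20), Pow(Add(50, 178), -1)) = Mul(13, Pow(228, -1)) = Mul(13, Rational(1, 228)) = Rational(13, 228) ≈ 0.057018)
Pow(Add(J, R), Rational(1, 2)) = Pow(Add(Rational(13, 228), Rational(7022, 2725)), Rational(1, 2)) = Pow(Rational(1636441, 621300), Rational(1, 2)) = Mul(Rational(1, 62130), Pow(10167207933, Rational(1, 2)))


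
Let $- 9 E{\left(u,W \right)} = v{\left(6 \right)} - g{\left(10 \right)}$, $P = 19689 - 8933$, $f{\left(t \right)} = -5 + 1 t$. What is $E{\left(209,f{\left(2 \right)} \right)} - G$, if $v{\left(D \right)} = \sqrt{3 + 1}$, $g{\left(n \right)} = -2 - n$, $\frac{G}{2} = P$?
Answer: $- \frac{193622}{9} \approx -21514.0$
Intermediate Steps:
$f{\left(t \right)} = -5 + t$
$P = 10756$ ($P = 19689 - 8933 = 10756$)
$G = 21512$ ($G = 2 \cdot 10756 = 21512$)
$v{\left(D \right)} = 2$ ($v{\left(D \right)} = \sqrt{4} = 2$)
$E{\left(u,W \right)} = - \frac{14}{9}$ ($E{\left(u,W \right)} = - \frac{2 - \left(-2 - 10\right)}{9} = - \frac{2 - -12}{9} = - \frac{2 + 12}{9} = \left(- \frac{1}{9}\right) 14 = - \frac{14}{9}$)
$E{\left(209,f{\left(2 \right)} \right)} - G = - \frac{14}{9} - 21512 = - \frac{193622}{9}$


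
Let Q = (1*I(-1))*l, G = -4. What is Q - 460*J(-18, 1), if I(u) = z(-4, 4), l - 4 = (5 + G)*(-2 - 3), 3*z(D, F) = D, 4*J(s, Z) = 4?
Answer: -1376/3 ≈ -458.67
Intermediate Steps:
J(s, Z) = 1 (J(s, Z) = (¼)*4 = 1)
z(D, F) = D/3
l = -1 (l = 4 + (5 - 4)*(-2 - 3) = 4 + 1*(-5) = 4 - 5 = -1)
I(u) = -4/3 (I(u) = (⅓)*(-4) = -4/3)
Q = 4/3 (Q = (1*(-4/3))*(-1) = -4/3*(-1) = 4/3 ≈ 1.3333)
Q - 460*J(-18, 1) = 4/3 - 460*1 = 4/3 - 460 = -1376/3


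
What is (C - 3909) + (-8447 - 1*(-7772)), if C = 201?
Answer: -4383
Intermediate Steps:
(C - 3909) + (-8447 - 1*(-7772)) = (201 - 3909) + (-8447 - 1*(-7772)) = -3708 + (-8447 + 7772) = -3708 - 675 = -4383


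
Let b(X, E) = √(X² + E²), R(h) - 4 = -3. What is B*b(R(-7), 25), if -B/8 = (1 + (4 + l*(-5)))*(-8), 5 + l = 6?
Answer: 0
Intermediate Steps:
l = 1 (l = -5 + 6 = 1)
R(h) = 1 (R(h) = 4 - 3 = 1)
B = 0 (B = -8*(1 + (4 + 1*(-5)))*(-8) = -8*(1 + (4 - 5))*(-8) = -8*(1 - 1)*(-8) = -0*(-8) = -8*0 = 0)
b(X, E) = √(E² + X²)
B*b(R(-7), 25) = 0*√(25² + 1²) = 0*√(625 + 1) = 0*√626 = 0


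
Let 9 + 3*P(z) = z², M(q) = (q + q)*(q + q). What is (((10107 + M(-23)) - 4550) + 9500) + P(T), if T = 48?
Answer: 17938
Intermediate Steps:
M(q) = 4*q² (M(q) = (2*q)*(2*q) = 4*q²)
P(z) = -3 + z²/3
(((10107 + M(-23)) - 4550) + 9500) + P(T) = (((10107 + 4*(-23)²) - 4550) + 9500) + (-3 + (⅓)*48²) = (((10107 + 4*529) - 4550) + 9500) + (-3 + (⅓)*2304) = (((10107 + 2116) - 4550) + 9500) + (-3 + 768) = ((12223 - 4550) + 9500) + 765 = (7673 + 9500) + 765 = 17173 + 765 = 17938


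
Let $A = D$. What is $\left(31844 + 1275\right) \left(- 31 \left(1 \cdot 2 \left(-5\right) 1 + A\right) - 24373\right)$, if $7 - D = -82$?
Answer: $-888317818$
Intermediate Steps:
$D = 89$ ($D = 7 - -82 = 7 + 82 = 89$)
$A = 89$
$\left(31844 + 1275\right) \left(- 31 \left(1 \cdot 2 \left(-5\right) 1 + A\right) - 24373\right) = \left(31844 + 1275\right) \left(- 31 \left(1 \cdot 2 \left(-5\right) 1 + 89\right) - 24373\right) = 33119 \left(- 31 \left(1 \left(\left(-10\right) 1\right) + 89\right) - 24373\right) = 33119 \left(- 31 \left(1 \left(-10\right) + 89\right) - 24373\right) = 33119 \left(- 31 \left(-10 + 89\right) - 24373\right) = 33119 \left(\left(-31\right) 79 - 24373\right) = 33119 \left(-2449 - 24373\right) = 33119 \left(-26822\right) = -888317818$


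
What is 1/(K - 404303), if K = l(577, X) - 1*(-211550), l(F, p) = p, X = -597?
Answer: -1/193350 ≈ -5.1720e-6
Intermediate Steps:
K = 210953 (K = -597 - 1*(-211550) = -597 + 211550 = 210953)
1/(K - 404303) = 1/(210953 - 404303) = 1/(-193350) = -1/193350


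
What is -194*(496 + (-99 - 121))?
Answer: -53544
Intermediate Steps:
-194*(496 + (-99 - 121)) = -194*(496 - 220) = -194*276 = -53544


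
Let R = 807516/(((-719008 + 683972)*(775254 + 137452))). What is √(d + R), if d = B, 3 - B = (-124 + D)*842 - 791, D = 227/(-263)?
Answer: √468269841791580367190308256526/2102525057602 ≈ 325.47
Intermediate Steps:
D = -227/263 (D = 227*(-1/263) = -227/263 ≈ -0.86312)
R = -201879/7994391854 (R = 807516/((-35036*912706)) = 807516/(-31977567416) = 807516*(-1/31977567416) = -201879/7994391854 ≈ -2.5253e-5)
B = 27859260/263 (B = 3 - ((-124 - 227/263)*842 - 791) = 3 - (-32839/263*842 - 791) = 3 - (-27650438/263 - 791) = 3 - 1*(-27858471/263) = 3 + 27858471/263 = 27859260/263 ≈ 1.0593e+5)
d = 27859260/263 ≈ 1.0593e+5
√(d + R) = √(27859260/263 - 201879/7994391854) = √(222717841149373863/2102525057602) = √468269841791580367190308256526/2102525057602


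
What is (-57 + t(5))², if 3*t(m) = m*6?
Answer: 2209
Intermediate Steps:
t(m) = 2*m (t(m) = (m*6)/3 = (6*m)/3 = 2*m)
(-57 + t(5))² = (-57 + 2*5)² = (-57 + 10)² = (-47)² = 2209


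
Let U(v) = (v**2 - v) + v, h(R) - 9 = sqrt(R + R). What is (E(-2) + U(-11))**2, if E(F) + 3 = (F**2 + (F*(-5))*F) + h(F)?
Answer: 12317 + 444*I ≈ 12317.0 + 444.0*I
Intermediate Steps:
h(R) = 9 + sqrt(2)*sqrt(R) (h(R) = 9 + sqrt(R + R) = 9 + sqrt(2*R) = 9 + sqrt(2)*sqrt(R))
E(F) = 6 - 4*F**2 + sqrt(2)*sqrt(F) (E(F) = -3 + ((F**2 + (F*(-5))*F) + (9 + sqrt(2)*sqrt(F))) = -3 + ((F**2 + (-5*F)*F) + (9 + sqrt(2)*sqrt(F))) = -3 + ((F**2 - 5*F**2) + (9 + sqrt(2)*sqrt(F))) = -3 + (-4*F**2 + (9 + sqrt(2)*sqrt(F))) = -3 + (9 - 4*F**2 + sqrt(2)*sqrt(F)) = 6 - 4*F**2 + sqrt(2)*sqrt(F))
U(v) = v**2
(E(-2) + U(-11))**2 = ((6 - 4*(-2)**2 + sqrt(2)*sqrt(-2)) + (-11)**2)**2 = ((6 - 4*4 + sqrt(2)*(I*sqrt(2))) + 121)**2 = ((6 - 16 + 2*I) + 121)**2 = ((-10 + 2*I) + 121)**2 = (111 + 2*I)**2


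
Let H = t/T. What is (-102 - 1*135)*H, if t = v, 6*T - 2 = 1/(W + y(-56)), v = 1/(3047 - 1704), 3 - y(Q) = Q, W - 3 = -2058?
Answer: -35928/67847 ≈ -0.52954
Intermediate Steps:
W = -2055 (W = 3 - 2058 = -2055)
y(Q) = 3 - Q
v = 1/1343 ≈ 0.00074460
T = 3991/11976 (T = 1/3 + 1/(6*(-2055 + (3 - 1*(-56)))) = 1/3 + 1/(6*(-2055 + (3 + 56))) = 1/3 + 1/(6*(-2055 + 59)) = 1/3 + (1/6)/(-1996) = 1/3 + (1/6)*(-1/1996) = 1/3 - 1/11976 = 3991/11976 ≈ 0.33325)
t = 1/1343 ≈ 0.00074460
H = 11976/5359913 (H = 1/(1343*(3991/11976)) = (1/1343)*(11976/3991) = 11976/5359913 ≈ 0.0022344)
(-102 - 1*135)*H = (-102 - 1*135)*(11976/5359913) = (-102 - 135)*(11976/5359913) = -237*11976/5359913 = -35928/67847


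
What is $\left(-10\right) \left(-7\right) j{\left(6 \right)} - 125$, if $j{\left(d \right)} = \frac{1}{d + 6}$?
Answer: $- \frac{715}{6} \approx -119.17$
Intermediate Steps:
$j{\left(d \right)} = \frac{1}{6 + d}$
$\left(-10\right) \left(-7\right) j{\left(6 \right)} - 125 = \frac{\left(-10\right) \left(-7\right)}{6 + 6} - 125 = \frac{70}{12} - 125 = 70 \cdot \frac{1}{12} - 125 = \frac{35}{6} - 125 = - \frac{715}{6}$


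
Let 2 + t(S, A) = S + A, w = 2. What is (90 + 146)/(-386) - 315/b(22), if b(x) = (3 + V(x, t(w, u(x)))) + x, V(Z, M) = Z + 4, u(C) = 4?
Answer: -22271/3281 ≈ -6.7879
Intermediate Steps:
t(S, A) = -2 + A + S (t(S, A) = -2 + (S + A) = -2 + (A + S) = -2 + A + S)
V(Z, M) = 4 + Z
b(x) = 7 + 2*x (b(x) = (3 + (4 + x)) + x = (7 + x) + x = 7 + 2*x)
(90 + 146)/(-386) - 315/b(22) = (90 + 146)/(-386) - 315/(7 + 2*22) = 236*(-1/386) - 315/(7 + 44) = -118/193 - 315/51 = -118/193 - 315*1/51 = -118/193 - 105/17 = -22271/3281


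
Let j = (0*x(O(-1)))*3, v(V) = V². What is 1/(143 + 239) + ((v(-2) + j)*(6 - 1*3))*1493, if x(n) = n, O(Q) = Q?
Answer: 6843913/382 ≈ 17916.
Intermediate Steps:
j = 0 (j = (0*(-1))*3 = 0*3 = 0)
1/(143 + 239) + ((v(-2) + j)*(6 - 1*3))*1493 = 1/(143 + 239) + (((-2)² + 0)*(6 - 1*3))*1493 = 1/382 + ((4 + 0)*(6 - 3))*1493 = 1/382 + (4*3)*1493 = 1/382 + 12*1493 = 1/382 + 17916 = 6843913/382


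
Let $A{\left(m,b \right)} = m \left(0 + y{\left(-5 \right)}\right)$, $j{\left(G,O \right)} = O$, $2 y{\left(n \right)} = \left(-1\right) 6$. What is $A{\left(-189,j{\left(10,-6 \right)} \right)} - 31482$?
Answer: $-30915$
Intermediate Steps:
$y{\left(n \right)} = -3$ ($y{\left(n \right)} = \frac{\left(-1\right) 6}{2} = \frac{1}{2} \left(-6\right) = -3$)
$A{\left(m,b \right)} = - 3 m$ ($A{\left(m,b \right)} = m \left(0 - 3\right) = m \left(-3\right) = - 3 m$)
$A{\left(-189,j{\left(10,-6 \right)} \right)} - 31482 = \left(-3\right) \left(-189\right) - 31482 = 567 - 31482 = -30915$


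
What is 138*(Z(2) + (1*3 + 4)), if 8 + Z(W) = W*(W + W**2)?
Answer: 1518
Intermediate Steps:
Z(W) = -8 + W*(W + W**2)
138*(Z(2) + (1*3 + 4)) = 138*((-8 + 2**2 + 2**3) + (1*3 + 4)) = 138*((-8 + 4 + 8) + (3 + 4)) = 138*(4 + 7) = 138*11 = 1518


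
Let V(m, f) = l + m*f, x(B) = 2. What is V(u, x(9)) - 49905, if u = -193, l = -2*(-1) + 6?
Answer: -50283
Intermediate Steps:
l = 8 (l = 2 + 6 = 8)
V(m, f) = 8 + f*m (V(m, f) = 8 + m*f = 8 + f*m)
V(u, x(9)) - 49905 = (8 + 2*(-193)) - 49905 = (8 - 386) - 49905 = -378 - 49905 = -50283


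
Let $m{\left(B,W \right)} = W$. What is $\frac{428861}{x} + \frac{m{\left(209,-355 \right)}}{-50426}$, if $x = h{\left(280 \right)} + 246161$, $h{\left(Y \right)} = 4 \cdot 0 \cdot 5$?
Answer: $\frac{21713131941}{12412914586} \approx 1.7492$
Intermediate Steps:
$h{\left(Y \right)} = 0$ ($h{\left(Y \right)} = 0 \cdot 5 = 0$)
$x = 246161$ ($x = 0 + 246161 = 246161$)
$\frac{428861}{x} + \frac{m{\left(209,-355 \right)}}{-50426} = \frac{428861}{246161} - \frac{355}{-50426} = 428861 \cdot \frac{1}{246161} - - \frac{355}{50426} = \frac{428861}{246161} + \frac{355}{50426} = \frac{21713131941}{12412914586}$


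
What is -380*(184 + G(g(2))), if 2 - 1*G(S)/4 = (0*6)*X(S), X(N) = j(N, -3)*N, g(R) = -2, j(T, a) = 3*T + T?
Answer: -72960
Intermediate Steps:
j(T, a) = 4*T
X(N) = 4*N² (X(N) = (4*N)*N = 4*N²)
G(S) = 8 (G(S) = 8 - 4*0*6*4*S² = 8 - 0*4*S² = 8 - 4*0 = 8 + 0 = 8)
-380*(184 + G(g(2))) = -380*(184 + 8) = -380*192 = -72960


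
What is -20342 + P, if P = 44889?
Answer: 24547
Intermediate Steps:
-20342 + P = -20342 + 44889 = 24547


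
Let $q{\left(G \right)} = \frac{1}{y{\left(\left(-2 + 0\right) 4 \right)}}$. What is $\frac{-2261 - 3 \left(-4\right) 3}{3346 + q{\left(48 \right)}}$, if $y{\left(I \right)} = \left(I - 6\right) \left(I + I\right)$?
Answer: $- \frac{99680}{149901} \approx -0.66497$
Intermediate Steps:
$y{\left(I \right)} = 2 I \left(-6 + I\right)$ ($y{\left(I \right)} = \left(-6 + I\right) 2 I = 2 I \left(-6 + I\right)$)
$q{\left(G \right)} = \frac{1}{224}$ ($q{\left(G \right)} = \frac{1}{2 \left(-2 + 0\right) 4 \left(-6 + \left(-2 + 0\right) 4\right)} = \frac{1}{2 \left(\left(-2\right) 4\right) \left(-6 - 8\right)} = \frac{1}{2 \left(-8\right) \left(-6 - 8\right)} = \frac{1}{2 \left(-8\right) \left(-14\right)} = \frac{1}{224}$)
$\frac{-2261 - 3 \left(-4\right) 3}{3346 + q{\left(48 \right)}} = \frac{-2261 - 3 \left(-4\right) 3}{3346 + \frac{1}{224}} = \frac{-2261 - \left(-12\right) 3}{\frac{749505}{224}} = \left(-2261 - -36\right) \frac{224}{749505} = \left(-2261 + 36\right) \frac{224}{749505} = \left(-2225\right) \frac{224}{749505} = - \frac{99680}{149901}$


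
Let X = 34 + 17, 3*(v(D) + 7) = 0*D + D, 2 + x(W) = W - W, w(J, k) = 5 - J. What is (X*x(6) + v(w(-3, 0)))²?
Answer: 101761/9 ≈ 11307.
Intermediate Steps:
x(W) = -2 (x(W) = -2 + (W - W) = -2 + 0 = -2)
v(D) = -7 + D/3 (v(D) = -7 + (0*D + D)/3 = -7 + (0 + D)/3 = -7 + D/3)
X = 51
(X*x(6) + v(w(-3, 0)))² = (51*(-2) + (-7 + (5 - 1*(-3))/3))² = (-102 + (-7 + (5 + 3)/3))² = (-102 + (-7 + (⅓)*8))² = (-102 + (-7 + 8/3))² = (-102 - 13/3)² = (-319/3)² = 101761/9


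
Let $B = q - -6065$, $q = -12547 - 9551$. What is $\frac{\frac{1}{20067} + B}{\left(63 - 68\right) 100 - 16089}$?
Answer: $\frac{321734210}{332891463} \approx 0.96648$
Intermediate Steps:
$q = -22098$
$B = -16033$ ($B = -22098 - -6065 = -22098 + 6065 = -16033$)
$\frac{\frac{1}{20067} + B}{\left(63 - 68\right) 100 - 16089} = \frac{\frac{1}{20067} - 16033}{\left(63 - 68\right) 100 - 16089} = \frac{\frac{1}{20067} - 16033}{\left(-5\right) 100 - 16089} = - \frac{321734210}{20067 \left(-500 - 16089\right)} = - \frac{321734210}{20067 \left(-16589\right)} = \left(- \frac{321734210}{20067}\right) \left(- \frac{1}{16589}\right) = \frac{321734210}{332891463}$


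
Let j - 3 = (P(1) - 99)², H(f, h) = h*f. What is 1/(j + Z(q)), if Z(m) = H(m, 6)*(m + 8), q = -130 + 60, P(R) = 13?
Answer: 1/33439 ≈ 2.9905e-5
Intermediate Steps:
q = -70
H(f, h) = f*h
Z(m) = 6*m*(8 + m) (Z(m) = (m*6)*(m + 8) = (6*m)*(8 + m) = 6*m*(8 + m))
j = 7399 (j = 3 + (13 - 99)² = 3 + (-86)² = 3 + 7396 = 7399)
1/(j + Z(q)) = 1/(7399 + 6*(-70)*(8 - 70)) = 1/(7399 + 6*(-70)*(-62)) = 1/(7399 + 26040) = 1/33439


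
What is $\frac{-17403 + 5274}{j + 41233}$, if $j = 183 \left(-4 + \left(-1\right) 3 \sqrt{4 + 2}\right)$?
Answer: $- \frac{491236629}{1638522595} - \frac{6658821 \sqrt{6}}{1638522595} \approx -0.30976$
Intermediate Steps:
$j = -732 - 549 \sqrt{6}$ ($j = 183 \left(-4 - 3 \sqrt{6}\right) = -732 - 549 \sqrt{6} \approx -2076.8$)
$\frac{-17403 + 5274}{j + 41233} = \frac{-17403 + 5274}{\left(-732 - 549 \sqrt{6}\right) + 41233} = - \frac{12129}{40501 - 549 \sqrt{6}}$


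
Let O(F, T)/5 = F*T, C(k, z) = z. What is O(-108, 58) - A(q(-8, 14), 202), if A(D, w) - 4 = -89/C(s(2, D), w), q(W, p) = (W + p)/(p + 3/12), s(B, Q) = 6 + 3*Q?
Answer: -6327359/202 ≈ -31324.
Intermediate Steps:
q(W, p) = (W + p)/(¼ + p) (q(W, p) = (W + p)/(p + 3*(1/12)) = (W + p)/(p + ¼) = (W + p)/(¼ + p))
A(D, w) = 4 - 89/w
O(F, T) = 5*F*T (O(F, T) = 5*(F*T) = 5*F*T)
O(-108, 58) - A(q(-8, 14), 202) = 5*(-108)*58 - (4 - 89/202) = -31320 - (4 - 89*1/202) = -31320 - (4 - 89/202) = -31320 - 1*719/202 = -31320 - 719/202 = -6327359/202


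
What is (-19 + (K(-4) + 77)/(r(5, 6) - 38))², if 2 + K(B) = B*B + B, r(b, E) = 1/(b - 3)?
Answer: 284089/625 ≈ 454.54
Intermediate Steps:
r(b, E) = 1/(-3 + b)
K(B) = -2 + B + B² (K(B) = -2 + (B*B + B) = -2 + (B² + B) = -2 + (B + B²) = -2 + B + B²)
(-19 + (K(-4) + 77)/(r(5, 6) - 38))² = (-19 + ((-2 - 4 + (-4)²) + 77)/(1/(-3 + 5) - 38))² = (-19 + ((-2 - 4 + 16) + 77)/(1/2 - 38))² = (-19 + (10 + 77)/(½ - 38))² = (-19 + 87/(-75/2))² = (-19 + 87*(-2/75))² = (-19 - 58/25)² = (-533/25)² = 284089/625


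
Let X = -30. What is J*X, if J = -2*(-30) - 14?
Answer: -1380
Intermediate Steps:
J = 46 (J = 60 - 14 = 46)
J*X = 46*(-30) = -1380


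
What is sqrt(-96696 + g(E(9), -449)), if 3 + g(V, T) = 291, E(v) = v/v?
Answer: 6*I*sqrt(2678) ≈ 310.5*I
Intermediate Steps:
E(v) = 1
g(V, T) = 288 (g(V, T) = -3 + 291 = 288)
sqrt(-96696 + g(E(9), -449)) = sqrt(-96696 + 288) = sqrt(-96408) = 6*I*sqrt(2678)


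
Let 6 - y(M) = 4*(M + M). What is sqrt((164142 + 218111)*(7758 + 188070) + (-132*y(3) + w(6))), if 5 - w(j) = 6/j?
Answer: 4*sqrt(4678490179) ≈ 2.7360e+5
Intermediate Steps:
w(j) = 5 - 6/j
y(M) = 6 - 8*M (y(M) = 6 - 4*(M + M) = 6 - 4*2*M = 6 - 8*M)
sqrt((164142 + 218111)*(7758 + 188070) + (-132*y(3) + w(6))) = sqrt((164142 + 218111)*(7758 + 188070) + (-132*(6 - 8*3) + (5 - 6/6))) = sqrt(382253*195828 + (-132*(6 - 24) + (5 - 6*1/6))) = sqrt(74855840484 + (-132*(-18) + (5 - 1))) = sqrt(74855840484 + (2376 + 4)) = sqrt(74855840484 + 2380) = sqrt(74855842864) = 4*sqrt(4678490179)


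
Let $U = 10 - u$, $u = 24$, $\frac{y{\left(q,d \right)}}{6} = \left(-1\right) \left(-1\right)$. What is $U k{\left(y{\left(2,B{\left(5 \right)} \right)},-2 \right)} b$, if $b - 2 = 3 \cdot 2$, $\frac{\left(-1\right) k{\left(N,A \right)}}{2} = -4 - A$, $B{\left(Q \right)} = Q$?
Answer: $-448$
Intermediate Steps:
$y{\left(q,d \right)} = 6$ ($y{\left(q,d \right)} = 6 \left(\left(-1\right) \left(-1\right)\right) = 6 \cdot 1 = 6$)
$k{\left(N,A \right)} = 8 + 2 A$ ($k{\left(N,A \right)} = - 2 \left(-4 - A\right) = 8 + 2 A$)
$b = 8$ ($b = 2 + 3 \cdot 2 = 2 + 6 = 8$)
$U = -14$ ($U = 10 - 24 = -14$)
$U k{\left(y{\left(2,B{\left(5 \right)} \right)},-2 \right)} b = - 14 \left(8 + 2 \left(-2\right)\right) 8 = - 14 \left(8 - 4\right) 8 = \left(-14\right) 4 \cdot 8 = \left(-56\right) 8 = -448$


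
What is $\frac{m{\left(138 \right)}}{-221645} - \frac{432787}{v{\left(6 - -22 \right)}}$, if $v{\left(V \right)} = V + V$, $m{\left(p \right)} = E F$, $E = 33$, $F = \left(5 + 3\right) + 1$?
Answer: $- \frac{95925091247}{12412120} \approx -7728.3$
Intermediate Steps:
$F = 9$ ($F = 8 + 1 = 9$)
$m{\left(p \right)} = 297$ ($m{\left(p \right)} = 33 \cdot 9 = 297$)
$v{\left(V \right)} = 2 V$
$\frac{m{\left(138 \right)}}{-221645} - \frac{432787}{v{\left(6 - -22 \right)}} = \frac{297}{-221645} - \frac{432787}{2 \left(6 - -22\right)} = 297 \left(- \frac{1}{221645}\right) - \frac{432787}{2 \left(6 + 22\right)} = - \frac{297}{221645} - \frac{432787}{2 \cdot 28} = - \frac{297}{221645} - \frac{432787}{56} = - \frac{95925091247}{12412120}$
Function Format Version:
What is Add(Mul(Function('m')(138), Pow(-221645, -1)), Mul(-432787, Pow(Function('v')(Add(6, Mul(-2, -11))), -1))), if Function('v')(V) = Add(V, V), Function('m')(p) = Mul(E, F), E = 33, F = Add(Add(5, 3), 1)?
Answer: Rational(-95925091247, 12412120) ≈ -7728.3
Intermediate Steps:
F = 9 (F = Add(8, 1) = 9)
Function('m')(p) = 297 (Function('m')(p) = Mul(33, 9) = 297)
Function('v')(V) = Mul(2, V)
Add(Mul(Function('m')(138), Pow(-221645, -1)), Mul(-432787, Pow(Function('v')(Add(6, Mul(-2, -11))), -1))) = Add(Mul(297, Pow(-221645, -1)), Mul(-432787, Pow(Mul(2, Add(6, Mul(-2, -11))), -1))) = Add(Mul(297, Rational(-1, 221645)), Mul(-432787, Pow(Mul(2, Add(6, 22)), -1))) = Add(Rational(-297, 221645), Mul(-432787, Pow(Mul(2, 28), -1))) = Add(Rational(-297, 221645), Mul(-432787, Pow(56, -1))) = Add(Rational(-297, 221645), Mul(-432787, Rational(1, 56))) = Add(Rational(-297, 221645), Rational(-432787, 56)) = Rational(-95925091247, 12412120)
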